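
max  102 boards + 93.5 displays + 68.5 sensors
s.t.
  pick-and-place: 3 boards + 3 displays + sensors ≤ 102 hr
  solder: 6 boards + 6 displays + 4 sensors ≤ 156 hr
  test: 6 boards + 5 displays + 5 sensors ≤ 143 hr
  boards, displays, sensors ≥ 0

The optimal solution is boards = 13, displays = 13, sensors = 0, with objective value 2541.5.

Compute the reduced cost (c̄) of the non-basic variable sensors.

At the optimum: pick-and-place uses 78 of 102 (slack = 24); solder uses 156 of 156 (binding); test uses 143 of 143 (binding).
By complementary slackness, y = 0 for the non-binding constraint.
From A_Bᵀ y = c: 6·y_solder + 6·y_test = 102; 6·y_solder + 5·y_test = 93.5.
→ y_solder = 8.5 and y_test = 8.5.
Reduced cost of sensors: c₃ − yᵀa₃ = 68.5 − (8.5·4 + 8.5·5) = 68.5 − 76.5 = -8.

-8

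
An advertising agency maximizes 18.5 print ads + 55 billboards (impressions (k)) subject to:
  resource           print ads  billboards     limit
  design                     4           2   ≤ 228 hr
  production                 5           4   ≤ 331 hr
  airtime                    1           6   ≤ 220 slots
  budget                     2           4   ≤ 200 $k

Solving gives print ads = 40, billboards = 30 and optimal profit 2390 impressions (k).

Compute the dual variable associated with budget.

7

Check each constraint at x*: design 220/228 (slack 8); production 320/331 (slack 11); airtime 220/220 (tight); budget 200/200 (tight).
Since design, production are not tight, their duals are 0.
The binding rows give the dual system: 1·y_airtime + 2·y_budget = 18.5 and 6·y_airtime + 4·y_budget = 55.
Solving: y_airtime = 4.5, y_budget = 7.
Shadow price of budget = 7.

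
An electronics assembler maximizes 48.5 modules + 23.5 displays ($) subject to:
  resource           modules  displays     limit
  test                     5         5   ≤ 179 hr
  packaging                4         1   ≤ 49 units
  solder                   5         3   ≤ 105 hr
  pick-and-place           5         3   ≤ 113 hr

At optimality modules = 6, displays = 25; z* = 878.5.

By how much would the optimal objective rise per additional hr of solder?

At the optimum: test uses 155 of 179 (slack = 24); packaging uses 49 of 49 (binding); solder uses 105 of 105 (binding); pick-and-place uses 105 of 113 (slack = 8).
By complementary slackness, y = 0 for the non-binding constraints.
The binding rows give the dual system: 4·y_packaging + 5·y_solder = 48.5 and 1·y_packaging + 3·y_solder = 23.5.
→ y_packaging = 4 and y_solder = 6.5.
Shadow price of solder = 6.5.

6.5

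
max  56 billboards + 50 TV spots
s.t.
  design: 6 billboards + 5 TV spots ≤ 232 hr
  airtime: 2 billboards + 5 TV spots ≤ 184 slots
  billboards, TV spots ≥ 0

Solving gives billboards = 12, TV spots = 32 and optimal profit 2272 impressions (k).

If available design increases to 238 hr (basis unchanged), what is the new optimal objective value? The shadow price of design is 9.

Δb = 6, so new z* = 2272 + (9)·(6) = 2272 + 54 = 2326.

2326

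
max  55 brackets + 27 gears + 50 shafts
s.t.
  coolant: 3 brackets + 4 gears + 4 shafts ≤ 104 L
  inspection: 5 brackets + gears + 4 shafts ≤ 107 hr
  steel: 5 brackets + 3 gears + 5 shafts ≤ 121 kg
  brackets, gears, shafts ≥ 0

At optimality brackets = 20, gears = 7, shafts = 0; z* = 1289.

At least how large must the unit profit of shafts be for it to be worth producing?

52

Check each constraint at x*: coolant 88/104 (slack 16); inspection 107/107 (tight); steel 121/121 (tight).
Since coolant is not tight, its dual is 0.
From A_Bᵀ y = c: 5·y_inspection + 5·y_steel = 55; 1·y_inspection + 3·y_steel = 27.
→ y_inspection = 3 and y_steel = 8.
shafts enters the basis when its profit ≥ yᵀa₃ = 3·4 + 8·5 = 52.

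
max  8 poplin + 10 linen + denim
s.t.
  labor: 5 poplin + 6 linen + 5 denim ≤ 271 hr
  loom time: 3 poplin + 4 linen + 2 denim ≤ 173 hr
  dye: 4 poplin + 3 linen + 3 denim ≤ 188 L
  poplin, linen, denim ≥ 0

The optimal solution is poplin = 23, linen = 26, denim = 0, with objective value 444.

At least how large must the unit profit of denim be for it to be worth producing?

7

Binding: labor and loom time. Non-binding: dye (18 unused).
Slack constraints have shadow price 0 (complementary slackness).
The binding rows give the dual system: 5·y_labor + 3·y_loom time = 8 and 6·y_labor + 4·y_loom time = 10.
Solving: y_labor = 1, y_loom time = 1.
denim enters the basis when its profit ≥ yᵀa₃ = 1·5 + 1·2 = 7.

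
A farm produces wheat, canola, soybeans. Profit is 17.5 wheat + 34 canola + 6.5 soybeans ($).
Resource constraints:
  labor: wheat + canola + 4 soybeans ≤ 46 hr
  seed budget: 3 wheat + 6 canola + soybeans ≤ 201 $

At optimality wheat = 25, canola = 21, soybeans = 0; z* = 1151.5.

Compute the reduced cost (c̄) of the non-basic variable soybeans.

-3

Both labor and seed budget are binding at x*.
From A_Bᵀ y = c: 1·y_labor + 3·y_seed budget = 17.5; 1·y_labor + 6·y_seed budget = 34.
This yields shadow prices y_labor = 1, y_seed budget = 5.5.
Reduced cost of soybeans: c₃ − yᵀa₃ = 6.5 − (1·4 + 5.5·1) = 6.5 − 9.5 = -3.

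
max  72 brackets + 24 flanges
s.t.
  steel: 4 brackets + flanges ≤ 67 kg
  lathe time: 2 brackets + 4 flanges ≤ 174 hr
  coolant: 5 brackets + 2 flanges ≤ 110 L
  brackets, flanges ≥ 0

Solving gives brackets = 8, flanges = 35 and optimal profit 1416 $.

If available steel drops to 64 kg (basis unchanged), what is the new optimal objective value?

Check each constraint at x*: steel 67/67 (tight); lathe time 156/174 (slack 18); coolant 110/110 (tight).
Slack constraints have shadow price 0 (complementary slackness).
Dual feasibility on the basic columns requires 4·y_steel + 5·y_coolant = 72, 1·y_steel + 2·y_coolant = 24.
→ y_steel = 8 and y_coolant = 8.
Δz = y_steel·Δb = 8 × (-3) = -24, so new z* = 1416 − 24 = 1392.

1392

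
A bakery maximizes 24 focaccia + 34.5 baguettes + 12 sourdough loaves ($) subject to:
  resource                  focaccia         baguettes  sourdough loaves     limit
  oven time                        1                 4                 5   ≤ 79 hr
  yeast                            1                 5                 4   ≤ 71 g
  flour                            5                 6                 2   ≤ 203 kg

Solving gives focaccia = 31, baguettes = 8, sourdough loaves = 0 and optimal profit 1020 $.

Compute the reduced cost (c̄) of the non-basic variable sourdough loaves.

At the optimum: oven time uses 63 of 79 (slack = 16); yeast uses 71 of 71 (binding); flour uses 203 of 203 (binding).
Slack constraints have shadow price 0 (complementary slackness).
Dual feasibility on the basic columns requires 1·y_yeast + 5·y_flour = 24, 5·y_yeast + 6·y_flour = 34.5.
→ y_yeast = 1.5 and y_flour = 4.5.
Reduced cost of sourdough loaves: c₃ − yᵀa₃ = 12 − (1.5·4 + 4.5·2) = 12 − 15 = -3.

-3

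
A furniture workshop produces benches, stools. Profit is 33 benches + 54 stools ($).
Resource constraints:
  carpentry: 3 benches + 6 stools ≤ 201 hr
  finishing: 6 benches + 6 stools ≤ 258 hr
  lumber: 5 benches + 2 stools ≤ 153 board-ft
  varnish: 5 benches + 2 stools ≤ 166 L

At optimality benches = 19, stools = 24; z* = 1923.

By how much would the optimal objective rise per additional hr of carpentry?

7

Binding: carpentry and finishing. Non-binding: lumber (10 unused), varnish (23 unused).
By complementary slackness, y = 0 for the non-binding constraints.
The binding rows give the dual system: 3·y_carpentry + 6·y_finishing = 33 and 6·y_carpentry + 6·y_finishing = 54.
This yields shadow prices y_carpentry = 7, y_finishing = 2.
Shadow price of carpentry = 7.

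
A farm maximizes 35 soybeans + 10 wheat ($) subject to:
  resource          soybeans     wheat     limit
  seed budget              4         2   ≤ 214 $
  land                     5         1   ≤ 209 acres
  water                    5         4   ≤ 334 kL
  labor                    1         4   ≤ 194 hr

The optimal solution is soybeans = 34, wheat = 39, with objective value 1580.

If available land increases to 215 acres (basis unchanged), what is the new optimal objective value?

Binding: seed budget and land. Non-binding: water (8 unused), labor (4 unused).
Since water, labor are not tight, their duals are 0.
From A_Bᵀ y = c: 4·y_seed budget + 5·y_land = 35; 2·y_seed budget + 1·y_land = 10.
Solving: y_seed budget = 2.5, y_land = 5.
Δz = y_land·Δb = 5 × (6) = 30, so new z* = 1580 + 30 = 1610.

1610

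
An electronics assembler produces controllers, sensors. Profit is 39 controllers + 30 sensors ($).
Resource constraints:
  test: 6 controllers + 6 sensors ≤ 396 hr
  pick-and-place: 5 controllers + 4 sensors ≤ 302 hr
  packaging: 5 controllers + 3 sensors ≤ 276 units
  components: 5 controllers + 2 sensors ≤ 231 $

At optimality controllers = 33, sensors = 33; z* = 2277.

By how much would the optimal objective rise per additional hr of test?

Binding: test and components. Non-binding: pick-and-place (5 unused), packaging (12 unused).
By complementary slackness, y = 0 for the non-binding constraints.
The binding rows give the dual system: 6·y_test + 5·y_components = 39 and 6·y_test + 2·y_components = 30.
This yields shadow prices y_test = 4, y_components = 3.
Shadow price of test = 4.

4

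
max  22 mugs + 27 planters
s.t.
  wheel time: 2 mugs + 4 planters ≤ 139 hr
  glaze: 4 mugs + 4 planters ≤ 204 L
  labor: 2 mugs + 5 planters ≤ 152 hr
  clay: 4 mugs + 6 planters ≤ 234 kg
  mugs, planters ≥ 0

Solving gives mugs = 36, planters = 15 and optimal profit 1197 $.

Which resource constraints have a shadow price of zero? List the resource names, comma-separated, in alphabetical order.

wheel time: 132/139 (slack 7)
glaze: 204/204 (binding)
labor: 147/152 (slack 5)
clay: 234/234 (binding)
By complementary slackness, a constraint with positive slack has shadow price 0 → labor, wheel time.

labor, wheel time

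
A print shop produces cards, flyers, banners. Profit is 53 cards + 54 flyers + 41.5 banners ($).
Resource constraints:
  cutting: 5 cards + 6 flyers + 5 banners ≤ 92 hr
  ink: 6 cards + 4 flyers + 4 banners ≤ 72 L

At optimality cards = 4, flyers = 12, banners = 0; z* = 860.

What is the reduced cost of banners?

-5.5

Both cutting and ink are binding at x*.
Dual feasibility on the basic columns requires 5·y_cutting + 6·y_ink = 53, 6·y_cutting + 4·y_ink = 54.
→ y_cutting = 7 and y_ink = 3.
Reduced cost of banners: c₃ − yᵀa₃ = 41.5 − (7·5 + 3·4) = 41.5 − 47 = -5.5.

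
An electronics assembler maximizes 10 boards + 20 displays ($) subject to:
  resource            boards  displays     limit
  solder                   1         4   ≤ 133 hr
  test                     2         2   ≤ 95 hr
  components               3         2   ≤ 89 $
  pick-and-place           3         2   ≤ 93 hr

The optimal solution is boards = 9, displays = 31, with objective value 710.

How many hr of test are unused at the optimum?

15

test used = 2·9 + 2·31 = 80; slack = 95 − 80 = 15.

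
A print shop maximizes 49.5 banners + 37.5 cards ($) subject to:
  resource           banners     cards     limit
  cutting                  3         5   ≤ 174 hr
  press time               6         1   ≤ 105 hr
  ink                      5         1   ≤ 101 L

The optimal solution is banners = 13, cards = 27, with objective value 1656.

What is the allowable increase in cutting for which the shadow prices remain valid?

Binding constraints: cutting, press time. The basis is B = [[3,5],[6,1]] with det -27.
Per unit increase in cutting, x* moves by d = (-0.037, 0.2222).
The basis stays optimal until ink becomes binding; allowable increase = 243 hr.

243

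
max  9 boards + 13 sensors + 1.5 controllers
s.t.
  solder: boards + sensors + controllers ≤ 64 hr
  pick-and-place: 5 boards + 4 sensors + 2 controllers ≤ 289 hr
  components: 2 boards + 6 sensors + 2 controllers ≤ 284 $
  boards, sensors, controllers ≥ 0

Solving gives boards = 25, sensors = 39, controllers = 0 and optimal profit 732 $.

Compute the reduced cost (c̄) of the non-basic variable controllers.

-7.5

At the optimum: solder uses 64 of 64 (binding); pick-and-place uses 281 of 289 (slack = 8); components uses 284 of 284 (binding).
Since pick-and-place is not tight, its dual is 0.
The binding rows give the dual system: 1·y_solder + 2·y_components = 9 and 1·y_solder + 6·y_components = 13.
→ y_solder = 7 and y_components = 1.
Reduced cost of controllers: c₃ − yᵀa₃ = 1.5 − (7·1 + 1·2) = 1.5 − 9 = -7.5.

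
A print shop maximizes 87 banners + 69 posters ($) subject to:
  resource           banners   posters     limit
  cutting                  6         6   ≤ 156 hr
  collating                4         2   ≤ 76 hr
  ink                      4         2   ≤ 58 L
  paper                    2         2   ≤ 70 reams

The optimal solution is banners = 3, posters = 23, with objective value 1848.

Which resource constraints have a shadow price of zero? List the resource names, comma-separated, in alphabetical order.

cutting: 156/156 (binding)
collating: 58/76 (slack 18)
ink: 58/58 (binding)
paper: 52/70 (slack 18)
By complementary slackness, a constraint with positive slack has shadow price 0 → collating, paper.

collating, paper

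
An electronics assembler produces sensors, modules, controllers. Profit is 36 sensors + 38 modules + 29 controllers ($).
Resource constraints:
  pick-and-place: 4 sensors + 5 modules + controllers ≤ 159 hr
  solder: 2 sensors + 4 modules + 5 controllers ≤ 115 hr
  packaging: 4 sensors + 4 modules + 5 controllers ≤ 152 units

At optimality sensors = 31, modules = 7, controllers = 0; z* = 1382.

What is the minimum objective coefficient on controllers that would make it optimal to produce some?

At the optimum: pick-and-place uses 159 of 159 (binding); solder uses 90 of 115 (slack = 25); packaging uses 152 of 152 (binding).
Slack constraints have shadow price 0 (complementary slackness).
The binding rows give the dual system: 4·y_pick-and-place + 4·y_packaging = 36 and 5·y_pick-and-place + 4·y_packaging = 38.
→ y_pick-and-place = 2 and y_packaging = 7.
controllers enters the basis when its profit ≥ yᵀa₃ = 2·1 + 7·5 = 37.

37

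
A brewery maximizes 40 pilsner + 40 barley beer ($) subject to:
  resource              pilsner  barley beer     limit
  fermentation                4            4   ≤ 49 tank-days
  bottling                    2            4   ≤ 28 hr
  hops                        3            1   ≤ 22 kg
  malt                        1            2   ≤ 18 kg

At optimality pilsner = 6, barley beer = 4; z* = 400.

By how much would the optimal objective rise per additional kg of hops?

8

Check each constraint at x*: fermentation 40/49 (slack 9); bottling 28/28 (tight); hops 22/22 (tight); malt 14/18 (slack 4).
Since fermentation, malt are not tight, their duals are 0.
From A_Bᵀ y = c: 2·y_bottling + 3·y_hops = 40; 4·y_bottling + 1·y_hops = 40.
This yields shadow prices y_bottling = 8, y_hops = 8.
Shadow price of hops = 8.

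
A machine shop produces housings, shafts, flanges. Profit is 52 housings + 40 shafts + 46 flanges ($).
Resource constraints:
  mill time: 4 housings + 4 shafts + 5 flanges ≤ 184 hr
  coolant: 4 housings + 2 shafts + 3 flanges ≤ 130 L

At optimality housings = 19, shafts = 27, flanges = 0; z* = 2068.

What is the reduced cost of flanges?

At the optimum: mill time uses 184 of 184 (binding); coolant uses 130 of 130 (binding).
From A_Bᵀ y = c: 4·y_mill time + 4·y_coolant = 52; 4·y_mill time + 2·y_coolant = 40.
This yields shadow prices y_mill time = 7, y_coolant = 6.
Reduced cost of flanges: c₃ − yᵀa₃ = 46 − (7·5 + 6·3) = 46 − 53 = -7.

-7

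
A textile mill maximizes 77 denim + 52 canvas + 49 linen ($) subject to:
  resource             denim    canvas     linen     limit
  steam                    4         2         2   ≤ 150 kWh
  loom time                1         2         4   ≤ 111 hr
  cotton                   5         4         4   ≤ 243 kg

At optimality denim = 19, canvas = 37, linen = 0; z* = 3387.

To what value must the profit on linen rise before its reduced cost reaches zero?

52

At the optimum: steam uses 150 of 150 (binding); loom time uses 93 of 111 (slack = 18); cotton uses 243 of 243 (binding).
By complementary slackness, y = 0 for the non-binding constraint.
Dual feasibility on the basic columns requires 4·y_steam + 5·y_cotton = 77, 2·y_steam + 4·y_cotton = 52.
→ y_steam = 8 and y_cotton = 9.
linen enters the basis when its profit ≥ yᵀa₃ = 8·2 + 9·4 = 52.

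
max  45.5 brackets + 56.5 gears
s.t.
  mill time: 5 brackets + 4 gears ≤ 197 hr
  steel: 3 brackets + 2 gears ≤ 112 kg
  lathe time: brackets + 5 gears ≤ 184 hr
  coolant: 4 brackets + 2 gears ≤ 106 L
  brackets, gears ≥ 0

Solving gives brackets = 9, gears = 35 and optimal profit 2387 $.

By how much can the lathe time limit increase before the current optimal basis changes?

Binding constraints: lathe time, coolant. The basis is B = [[1,5],[4,2]] with det -18.
Per unit increase in lathe time, x* moves by d = (-0.1111, 0.2222).
The basis stays optimal until mill time becomes binding; allowable increase = 36 hr.

36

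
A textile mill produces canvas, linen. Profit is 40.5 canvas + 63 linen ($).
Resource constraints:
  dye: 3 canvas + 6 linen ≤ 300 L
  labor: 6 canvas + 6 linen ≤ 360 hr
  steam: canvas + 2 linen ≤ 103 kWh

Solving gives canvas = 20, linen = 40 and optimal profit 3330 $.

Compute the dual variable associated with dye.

7.5

Check each constraint at x*: dye 300/300 (tight); labor 360/360 (tight); steam 100/103 (slack 3).
By complementary slackness, y = 0 for the non-binding constraint.
Dual feasibility on the basic columns requires 3·y_dye + 6·y_labor = 40.5, 6·y_dye + 6·y_labor = 63.
Solving: y_dye = 7.5, y_labor = 3.
Shadow price of dye = 7.5.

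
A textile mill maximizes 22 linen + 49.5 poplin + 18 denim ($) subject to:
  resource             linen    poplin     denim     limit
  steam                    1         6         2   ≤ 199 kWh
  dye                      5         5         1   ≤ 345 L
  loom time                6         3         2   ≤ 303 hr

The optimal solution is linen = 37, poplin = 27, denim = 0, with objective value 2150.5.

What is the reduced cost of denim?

-1

Binding: steam and loom time. Non-binding: dye (25 unused).
By complementary slackness, y = 0 for the non-binding constraint.
The binding rows give the dual system: 1·y_steam + 6·y_loom time = 22 and 6·y_steam + 3·y_loom time = 49.5.
→ y_steam = 7 and y_loom time = 2.5.
Reduced cost of denim: c₃ − yᵀa₃ = 18 − (7·2 + 2.5·2) = 18 − 19 = -1.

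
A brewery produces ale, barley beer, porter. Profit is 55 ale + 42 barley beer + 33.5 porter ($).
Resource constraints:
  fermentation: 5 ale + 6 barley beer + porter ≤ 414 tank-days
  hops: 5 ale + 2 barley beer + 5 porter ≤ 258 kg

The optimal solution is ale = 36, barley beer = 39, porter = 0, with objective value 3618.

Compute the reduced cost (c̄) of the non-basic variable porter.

Check each constraint at x*: fermentation 414/414 (tight); hops 258/258 (tight).
From A_Bᵀ y = c: 5·y_fermentation + 5·y_hops = 55; 6·y_fermentation + 2·y_hops = 42.
Solving: y_fermentation = 5, y_hops = 6.
Reduced cost of porter: c₃ − yᵀa₃ = 33.5 − (5·1 + 6·5) = 33.5 − 35 = -1.5.

-1.5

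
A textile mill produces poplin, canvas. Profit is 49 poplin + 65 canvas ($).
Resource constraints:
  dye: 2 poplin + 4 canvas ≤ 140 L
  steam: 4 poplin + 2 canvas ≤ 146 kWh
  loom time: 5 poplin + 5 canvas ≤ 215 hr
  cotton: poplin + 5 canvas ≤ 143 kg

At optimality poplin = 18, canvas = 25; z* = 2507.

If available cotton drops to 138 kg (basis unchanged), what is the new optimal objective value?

2487

Binding: loom time and cotton. Non-binding: dye (4 unused), steam (24 unused).
Slack constraints have shadow price 0 (complementary slackness).
From A_Bᵀ y = c: 5·y_loom time + 1·y_cotton = 49; 5·y_loom time + 5·y_cotton = 65.
→ y_loom time = 9 and y_cotton = 4.
Δz = y_cotton·Δb = 4 × (-5) = -20, so new z* = 2507 − 20 = 2487.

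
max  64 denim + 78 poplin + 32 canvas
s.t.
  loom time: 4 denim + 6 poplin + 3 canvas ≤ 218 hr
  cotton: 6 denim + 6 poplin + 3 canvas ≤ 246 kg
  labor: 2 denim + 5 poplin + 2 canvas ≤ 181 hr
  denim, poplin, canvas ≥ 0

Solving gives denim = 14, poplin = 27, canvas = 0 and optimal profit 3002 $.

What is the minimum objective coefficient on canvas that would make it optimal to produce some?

39

Binding: loom time and cotton. Non-binding: labor (18 unused).
By complementary slackness, y = 0 for the non-binding constraint.
From A_Bᵀ y = c: 4·y_loom time + 6·y_cotton = 64; 6·y_loom time + 6·y_cotton = 78.
Solving: y_loom time = 7, y_cotton = 6.
canvas enters the basis when its profit ≥ yᵀa₃ = 7·3 + 6·3 = 39.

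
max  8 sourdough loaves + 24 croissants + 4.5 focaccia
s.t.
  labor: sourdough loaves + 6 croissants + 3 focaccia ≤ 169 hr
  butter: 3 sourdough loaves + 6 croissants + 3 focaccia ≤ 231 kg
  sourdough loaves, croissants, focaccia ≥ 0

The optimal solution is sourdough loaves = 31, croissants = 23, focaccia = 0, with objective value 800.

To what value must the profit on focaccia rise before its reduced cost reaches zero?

12

Check each constraint at x*: labor 169/169 (tight); butter 231/231 (tight).
The binding rows give the dual system: 1·y_labor + 3·y_butter = 8 and 6·y_labor + 6·y_butter = 24.
→ y_labor = 2 and y_butter = 2.
focaccia enters the basis when its profit ≥ yᵀa₃ = 2·3 + 2·3 = 12.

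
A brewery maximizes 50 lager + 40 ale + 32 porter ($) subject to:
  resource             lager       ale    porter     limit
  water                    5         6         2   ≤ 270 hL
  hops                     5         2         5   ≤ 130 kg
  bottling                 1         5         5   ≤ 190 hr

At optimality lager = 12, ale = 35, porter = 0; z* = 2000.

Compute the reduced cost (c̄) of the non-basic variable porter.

-3

Check each constraint at x*: water 270/270 (tight); hops 130/130 (tight); bottling 187/190 (slack 3).
By complementary slackness, y = 0 for the non-binding constraint.
The binding rows give the dual system: 5·y_water + 5·y_hops = 50 and 6·y_water + 2·y_hops = 40.
→ y_water = 5 and y_hops = 5.
Reduced cost of porter: c₃ − yᵀa₃ = 32 − (5·2 + 5·5) = 32 − 35 = -3.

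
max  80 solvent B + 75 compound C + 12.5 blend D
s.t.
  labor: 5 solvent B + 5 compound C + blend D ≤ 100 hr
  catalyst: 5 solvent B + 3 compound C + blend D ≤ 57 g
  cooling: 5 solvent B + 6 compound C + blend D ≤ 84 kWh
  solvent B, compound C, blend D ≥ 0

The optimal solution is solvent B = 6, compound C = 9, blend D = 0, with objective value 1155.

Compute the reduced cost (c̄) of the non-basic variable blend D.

Binding: catalyst and cooling. Non-binding: labor (25 unused).
Slack constraints have shadow price 0 (complementary slackness).
Dual feasibility on the basic columns requires 5·y_catalyst + 5·y_cooling = 80, 3·y_catalyst + 6·y_cooling = 75.
→ y_catalyst = 7 and y_cooling = 9.
Reduced cost of blend D: c₃ − yᵀa₃ = 12.5 − (7·1 + 9·1) = 12.5 − 16 = -3.5.

-3.5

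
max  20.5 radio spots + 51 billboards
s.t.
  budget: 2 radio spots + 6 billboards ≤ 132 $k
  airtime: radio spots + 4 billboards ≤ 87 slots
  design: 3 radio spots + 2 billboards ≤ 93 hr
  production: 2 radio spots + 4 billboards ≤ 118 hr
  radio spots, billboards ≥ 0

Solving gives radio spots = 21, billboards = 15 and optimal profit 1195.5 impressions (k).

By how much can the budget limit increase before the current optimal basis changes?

8.4

Binding constraints: budget, design. The basis is B = [[2,6],[3,2]] with det -14.
Per unit increase in budget, x* moves by d = (-0.1429, 0.2143).
The basis stays optimal until airtime becomes binding; allowable increase = 8.4 $k.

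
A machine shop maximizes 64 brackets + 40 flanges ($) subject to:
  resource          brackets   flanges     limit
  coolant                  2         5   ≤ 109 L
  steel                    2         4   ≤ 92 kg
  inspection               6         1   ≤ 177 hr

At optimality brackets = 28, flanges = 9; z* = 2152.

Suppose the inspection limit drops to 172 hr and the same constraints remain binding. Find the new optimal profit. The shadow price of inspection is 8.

Δb = -5, so new z* = 2152 + (8)·(-5) = 2152 − 40 = 2112.

2112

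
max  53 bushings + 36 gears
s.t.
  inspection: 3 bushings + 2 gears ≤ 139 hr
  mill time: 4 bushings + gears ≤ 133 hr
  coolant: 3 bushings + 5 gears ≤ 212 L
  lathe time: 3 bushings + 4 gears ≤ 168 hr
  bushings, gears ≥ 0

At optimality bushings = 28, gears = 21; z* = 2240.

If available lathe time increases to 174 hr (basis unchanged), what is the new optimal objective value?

Check each constraint at x*: inspection 126/139 (slack 13); mill time 133/133 (tight); coolant 189/212 (slack 23); lathe time 168/168 (tight).
Slack constraints have shadow price 0 (complementary slackness).
Dual feasibility on the basic columns requires 4·y_mill time + 3·y_lathe time = 53, 1·y_mill time + 4·y_lathe time = 36.
This yields shadow prices y_mill time = 8, y_lathe time = 7.
Δz = y_lathe time·Δb = 7 × (6) = 42, so new z* = 2240 + 42 = 2282.

2282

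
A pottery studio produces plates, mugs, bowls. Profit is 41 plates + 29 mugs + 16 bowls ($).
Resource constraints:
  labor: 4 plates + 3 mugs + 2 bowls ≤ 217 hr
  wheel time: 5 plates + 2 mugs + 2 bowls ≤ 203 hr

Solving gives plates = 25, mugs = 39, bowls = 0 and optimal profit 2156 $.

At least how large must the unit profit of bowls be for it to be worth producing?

At the optimum: labor uses 217 of 217 (binding); wheel time uses 203 of 203 (binding).
Dual feasibility on the basic columns requires 4·y_labor + 5·y_wheel time = 41, 3·y_labor + 2·y_wheel time = 29.
→ y_labor = 9 and y_wheel time = 1.
bowls enters the basis when its profit ≥ yᵀa₃ = 9·2 + 1·2 = 20.

20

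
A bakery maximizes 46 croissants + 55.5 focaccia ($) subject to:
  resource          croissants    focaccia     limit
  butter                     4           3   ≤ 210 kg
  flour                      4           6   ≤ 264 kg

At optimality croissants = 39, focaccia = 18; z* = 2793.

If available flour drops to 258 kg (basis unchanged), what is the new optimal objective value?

At the optimum: butter uses 210 of 210 (binding); flour uses 264 of 264 (binding).
Dual feasibility on the basic columns requires 4·y_butter + 4·y_flour = 46, 3·y_butter + 6·y_flour = 55.5.
→ y_butter = 4.5 and y_flour = 7.
Δz = y_flour·Δb = 7 × (-6) = -42, so new z* = 2793 − 42 = 2751.

2751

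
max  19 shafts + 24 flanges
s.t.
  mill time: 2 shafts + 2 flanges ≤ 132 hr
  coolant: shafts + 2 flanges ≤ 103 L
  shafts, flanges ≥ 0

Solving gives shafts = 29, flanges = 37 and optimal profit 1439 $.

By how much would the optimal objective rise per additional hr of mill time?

7

Both mill time and coolant are binding at x*.
The binding rows give the dual system: 2·y_mill time + 1·y_coolant = 19 and 2·y_mill time + 2·y_coolant = 24.
→ y_mill time = 7 and y_coolant = 5.
Shadow price of mill time = 7.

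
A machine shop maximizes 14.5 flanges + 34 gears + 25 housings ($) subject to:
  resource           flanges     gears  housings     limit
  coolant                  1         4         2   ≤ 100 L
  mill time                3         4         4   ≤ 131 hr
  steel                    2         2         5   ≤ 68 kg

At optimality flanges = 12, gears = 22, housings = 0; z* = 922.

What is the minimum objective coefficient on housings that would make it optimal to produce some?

At the optimum: coolant uses 100 of 100 (binding); mill time uses 124 of 131 (slack = 7); steel uses 68 of 68 (binding).
Slack constraints have shadow price 0 (complementary slackness).
The binding rows give the dual system: 1·y_coolant + 2·y_steel = 14.5 and 4·y_coolant + 2·y_steel = 34.
Solving: y_coolant = 6.5, y_steel = 4.
housings enters the basis when its profit ≥ yᵀa₃ = 6.5·2 + 4·5 = 33.

33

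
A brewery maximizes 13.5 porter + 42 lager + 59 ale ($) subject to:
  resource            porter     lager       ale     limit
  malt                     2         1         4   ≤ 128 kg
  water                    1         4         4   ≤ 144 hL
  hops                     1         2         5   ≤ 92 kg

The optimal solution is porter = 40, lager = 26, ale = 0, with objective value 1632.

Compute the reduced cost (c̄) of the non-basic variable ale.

-1

Check each constraint at x*: malt 106/128 (slack 22); water 144/144 (tight); hops 92/92 (tight).
Since malt is not tight, its dual is 0.
The binding rows give the dual system: 1·y_water + 1·y_hops = 13.5 and 4·y_water + 2·y_hops = 42.
Solving: y_water = 7.5, y_hops = 6.
Reduced cost of ale: c₃ − yᵀa₃ = 59 − (7.5·4 + 6·5) = 59 − 60 = -1.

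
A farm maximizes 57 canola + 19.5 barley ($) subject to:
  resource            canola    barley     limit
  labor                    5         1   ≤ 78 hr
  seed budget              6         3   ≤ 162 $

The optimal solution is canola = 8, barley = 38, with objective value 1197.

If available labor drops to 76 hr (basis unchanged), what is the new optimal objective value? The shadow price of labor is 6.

Δb = -2, so new z* = 1197 + (6)·(-2) = 1197 − 12 = 1185.

1185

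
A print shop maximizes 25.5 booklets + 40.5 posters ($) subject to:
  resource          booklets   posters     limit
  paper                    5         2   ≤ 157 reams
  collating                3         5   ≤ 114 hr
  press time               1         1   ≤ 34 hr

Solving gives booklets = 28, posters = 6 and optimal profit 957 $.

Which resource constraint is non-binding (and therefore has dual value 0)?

paper

paper: 152/157 (slack 5)
collating: 114/114 (binding)
press time: 34/34 (binding)
By complementary slackness, a constraint with positive slack has shadow price 0 → paper.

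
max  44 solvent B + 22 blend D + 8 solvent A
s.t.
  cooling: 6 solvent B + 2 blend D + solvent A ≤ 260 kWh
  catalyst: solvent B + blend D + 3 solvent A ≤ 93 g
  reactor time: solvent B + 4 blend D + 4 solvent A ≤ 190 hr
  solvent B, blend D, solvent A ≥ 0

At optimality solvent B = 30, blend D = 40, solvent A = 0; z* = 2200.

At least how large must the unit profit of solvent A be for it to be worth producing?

At the optimum: cooling uses 260 of 260 (binding); catalyst uses 70 of 93 (slack = 23); reactor time uses 190 of 190 (binding).
Slack constraints have shadow price 0 (complementary slackness).
The binding rows give the dual system: 6·y_cooling + 1·y_reactor time = 44 and 2·y_cooling + 4·y_reactor time = 22.
→ y_cooling = 7 and y_reactor time = 2.
solvent A enters the basis when its profit ≥ yᵀa₃ = 7·1 + 2·4 = 15.

15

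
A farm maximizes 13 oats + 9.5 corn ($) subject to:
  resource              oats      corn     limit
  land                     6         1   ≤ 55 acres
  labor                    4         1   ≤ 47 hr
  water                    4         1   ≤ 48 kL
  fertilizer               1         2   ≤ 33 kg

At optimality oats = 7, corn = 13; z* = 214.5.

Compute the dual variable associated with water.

Check each constraint at x*: land 55/55 (tight); labor 41/47 (slack 6); water 41/48 (slack 7); fertilizer 33/33 (tight).
Since labor, water are not tight, their duals are 0.
The binding rows give the dual system: 6·y_land + 1·y_fertilizer = 13 and 1·y_land + 2·y_fertilizer = 9.5.
This yields shadow prices y_land = 1.5, y_fertilizer = 4.
Shadow price of water = 0.

0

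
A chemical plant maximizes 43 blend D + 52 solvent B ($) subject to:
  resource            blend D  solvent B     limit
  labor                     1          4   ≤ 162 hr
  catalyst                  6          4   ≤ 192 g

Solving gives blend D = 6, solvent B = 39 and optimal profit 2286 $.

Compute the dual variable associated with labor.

At the optimum: labor uses 162 of 162 (binding); catalyst uses 192 of 192 (binding).
From A_Bᵀ y = c: 1·y_labor + 6·y_catalyst = 43; 4·y_labor + 4·y_catalyst = 52.
→ y_labor = 7 and y_catalyst = 6.
Shadow price of labor = 7.

7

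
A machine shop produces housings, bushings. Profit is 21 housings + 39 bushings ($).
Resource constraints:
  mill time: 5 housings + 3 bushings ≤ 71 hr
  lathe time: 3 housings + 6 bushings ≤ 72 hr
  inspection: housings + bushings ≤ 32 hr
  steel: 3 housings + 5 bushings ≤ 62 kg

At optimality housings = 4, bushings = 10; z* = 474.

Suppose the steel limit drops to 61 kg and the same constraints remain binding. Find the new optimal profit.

471

At the optimum: mill time uses 50 of 71 (slack = 21); lathe time uses 72 of 72 (binding); inspection uses 14 of 32 (slack = 18); steel uses 62 of 62 (binding).
By complementary slackness, y = 0 for the non-binding constraints.
Dual feasibility on the basic columns requires 3·y_lathe time + 3·y_steel = 21, 6·y_lathe time + 5·y_steel = 39.
→ y_lathe time = 4 and y_steel = 3.
Δz = y_steel·Δb = 3 × (-1) = -3, so new z* = 474 − 3 = 471.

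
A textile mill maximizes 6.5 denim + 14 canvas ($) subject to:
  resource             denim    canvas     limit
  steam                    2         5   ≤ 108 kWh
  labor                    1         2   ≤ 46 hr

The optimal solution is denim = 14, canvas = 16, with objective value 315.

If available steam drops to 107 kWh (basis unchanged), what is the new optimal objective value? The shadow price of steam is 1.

314

Δb = -1, so new z* = 315 + (1)·(-1) = 315 − 1 = 314.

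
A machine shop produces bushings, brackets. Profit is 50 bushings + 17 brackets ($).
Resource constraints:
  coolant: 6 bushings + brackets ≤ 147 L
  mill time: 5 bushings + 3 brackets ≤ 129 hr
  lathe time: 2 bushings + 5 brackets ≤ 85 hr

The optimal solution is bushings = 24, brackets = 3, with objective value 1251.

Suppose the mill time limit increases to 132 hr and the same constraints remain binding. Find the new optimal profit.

1263

At the optimum: coolant uses 147 of 147 (binding); mill time uses 129 of 129 (binding); lathe time uses 63 of 85 (slack = 22).
Slack constraints have shadow price 0 (complementary slackness).
Dual feasibility on the basic columns requires 6·y_coolant + 5·y_mill time = 50, 1·y_coolant + 3·y_mill time = 17.
Solving: y_coolant = 5, y_mill time = 4.
Δz = y_mill time·Δb = 4 × (3) = 12, so new z* = 1251 + 12 = 1263.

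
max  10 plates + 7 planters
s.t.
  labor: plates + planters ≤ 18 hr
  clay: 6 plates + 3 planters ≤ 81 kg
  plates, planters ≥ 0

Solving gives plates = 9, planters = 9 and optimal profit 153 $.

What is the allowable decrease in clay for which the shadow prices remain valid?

27

Binding constraints: labor, clay. The basis is B = [[1,1],[6,3]] with det -3.
Per unit decrease in clay, x* moves by d = (-0.3333, 0.3333).
The basis stays optimal until plates reaches 0; allowable decrease = 27 kg.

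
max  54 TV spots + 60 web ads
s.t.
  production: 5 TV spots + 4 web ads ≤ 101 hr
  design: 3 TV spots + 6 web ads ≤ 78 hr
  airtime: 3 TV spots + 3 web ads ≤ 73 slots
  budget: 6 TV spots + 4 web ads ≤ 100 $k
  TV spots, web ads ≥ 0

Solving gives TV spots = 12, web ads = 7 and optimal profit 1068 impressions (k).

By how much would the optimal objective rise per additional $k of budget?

At the optimum: production uses 88 of 101 (slack = 13); design uses 78 of 78 (binding); airtime uses 57 of 73 (slack = 16); budget uses 100 of 100 (binding).
By complementary slackness, y = 0 for the non-binding constraints.
From A_Bᵀ y = c: 3·y_design + 6·y_budget = 54; 6·y_design + 4·y_budget = 60.
→ y_design = 6 and y_budget = 6.
Shadow price of budget = 6.

6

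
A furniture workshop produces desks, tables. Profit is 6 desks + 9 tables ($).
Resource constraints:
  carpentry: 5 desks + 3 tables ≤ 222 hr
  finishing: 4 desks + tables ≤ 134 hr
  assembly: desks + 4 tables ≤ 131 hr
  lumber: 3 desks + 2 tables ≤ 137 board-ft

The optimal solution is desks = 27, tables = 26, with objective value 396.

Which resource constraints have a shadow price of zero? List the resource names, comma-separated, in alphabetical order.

carpentry, lumber

carpentry: 213/222 (slack 9)
finishing: 134/134 (binding)
assembly: 131/131 (binding)
lumber: 133/137 (slack 4)
By complementary slackness, a constraint with positive slack has shadow price 0 → carpentry, lumber.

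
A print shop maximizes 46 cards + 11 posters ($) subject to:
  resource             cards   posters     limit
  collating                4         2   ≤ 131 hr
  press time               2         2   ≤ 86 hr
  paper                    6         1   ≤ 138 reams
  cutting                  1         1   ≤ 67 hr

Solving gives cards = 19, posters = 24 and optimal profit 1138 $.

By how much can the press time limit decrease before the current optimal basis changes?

Binding constraints: press time, paper. The basis is B = [[2,2],[6,1]] with det -10.
Per unit decrease in press time, x* moves by d = (0.1, -0.6).
The basis stays optimal until posters reaches 0; allowable decrease = 40 hr.

40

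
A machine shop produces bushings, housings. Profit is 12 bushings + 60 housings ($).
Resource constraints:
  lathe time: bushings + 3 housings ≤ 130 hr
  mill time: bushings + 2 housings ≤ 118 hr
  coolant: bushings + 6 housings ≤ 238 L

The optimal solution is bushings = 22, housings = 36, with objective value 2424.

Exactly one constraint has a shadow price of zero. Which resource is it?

lathe time: 130/130 (binding)
mill time: 94/118 (slack 24)
coolant: 238/238 (binding)
By complementary slackness, a constraint with positive slack has shadow price 0 → mill time.

mill time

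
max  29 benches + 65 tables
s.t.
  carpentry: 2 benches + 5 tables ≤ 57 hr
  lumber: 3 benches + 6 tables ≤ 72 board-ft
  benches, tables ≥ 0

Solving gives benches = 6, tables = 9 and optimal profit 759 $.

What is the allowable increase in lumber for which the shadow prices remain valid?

13.5

Binding constraints: carpentry, lumber. The basis is B = [[2,5],[3,6]] with det -3.
Per unit increase in lumber, x* moves by d = (1.6667, -0.6667).
The basis stays optimal until tables reaches 0; allowable increase = 13.5 board-ft.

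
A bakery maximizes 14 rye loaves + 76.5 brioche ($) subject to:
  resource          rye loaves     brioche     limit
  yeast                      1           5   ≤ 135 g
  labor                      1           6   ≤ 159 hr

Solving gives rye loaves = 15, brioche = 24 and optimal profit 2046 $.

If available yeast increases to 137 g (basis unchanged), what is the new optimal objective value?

2061

Check each constraint at x*: yeast 135/135 (tight); labor 159/159 (tight).
From A_Bᵀ y = c: 1·y_yeast + 1·y_labor = 14; 5·y_yeast + 6·y_labor = 76.5.
This yields shadow prices y_yeast = 7.5, y_labor = 6.5.
Δz = y_yeast·Δb = 7.5 × (2) = 15, so new z* = 2046 + 15 = 2061.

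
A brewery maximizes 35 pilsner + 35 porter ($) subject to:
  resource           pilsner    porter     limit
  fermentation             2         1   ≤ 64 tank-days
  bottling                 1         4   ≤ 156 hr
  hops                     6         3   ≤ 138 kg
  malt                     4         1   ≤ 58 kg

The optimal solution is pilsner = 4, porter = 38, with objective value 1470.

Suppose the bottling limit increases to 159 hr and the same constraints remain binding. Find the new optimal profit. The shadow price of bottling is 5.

Δb = 3, so new z* = 1470 + (5)·(3) = 1470 + 15 = 1485.

1485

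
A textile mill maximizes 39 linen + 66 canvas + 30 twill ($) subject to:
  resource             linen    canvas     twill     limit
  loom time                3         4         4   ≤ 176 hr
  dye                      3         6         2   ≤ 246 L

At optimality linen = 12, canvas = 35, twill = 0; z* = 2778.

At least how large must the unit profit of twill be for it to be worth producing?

38

At the optimum: loom time uses 176 of 176 (binding); dye uses 246 of 246 (binding).
Dual feasibility on the basic columns requires 3·y_loom time + 3·y_dye = 39, 4·y_loom time + 6·y_dye = 66.
This yields shadow prices y_loom time = 6, y_dye = 7.
twill enters the basis when its profit ≥ yᵀa₃ = 6·4 + 7·2 = 38.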